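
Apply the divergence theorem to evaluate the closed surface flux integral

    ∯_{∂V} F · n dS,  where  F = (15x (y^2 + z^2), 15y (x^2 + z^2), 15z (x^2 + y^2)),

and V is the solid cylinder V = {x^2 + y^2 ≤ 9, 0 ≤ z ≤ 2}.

By the divergence theorem,

    ∯_{∂V} F · n dS = ∭_V (∇ · F) dV.

Compute the divergence:
    ∇ · F = ∂F_x/∂x + ∂F_y/∂y + ∂F_z/∂z = 15y^2 + 15z^2 + 15x^2 + 15z^2 + 15x^2 + 15y^2 = 30x^2 + 30y^2 + 30z^2.

In cylindrical coordinates, x = r cos(θ), y = r sin(θ), z = z, dV = r dr dθ dz, with 0 ≤ r ≤ 3, 0 ≤ θ ≤ 2π, 0 ≤ z ≤ 2.

The integrand, after substitution and multiplying by the volume element, becomes (30r^2 + 30z^2) · r, so

    ∭_V (∇·F) dV = ∫_0^{2π} ∫_0^{3} ∫_0^{2} (30r^2 + 30z^2) · r dz dr dθ.

Inner (z from 0 to 2): 60r^3 + 80r.
Middle (r from 0 to 3): 1575.
Outer (θ from 0 to 2π): 3150π.

Therefore ∯_{∂V} F · n dS = 3150π.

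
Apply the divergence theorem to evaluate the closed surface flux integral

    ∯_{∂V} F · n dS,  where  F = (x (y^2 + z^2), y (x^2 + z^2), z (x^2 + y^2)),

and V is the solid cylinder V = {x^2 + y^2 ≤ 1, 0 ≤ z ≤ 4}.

By the divergence theorem,

    ∯_{∂V} F · n dS = ∭_V (∇ · F) dV.

Compute the divergence:
    ∇ · F = ∂F_x/∂x + ∂F_y/∂y + ∂F_z/∂z = y^2 + z^2 + x^2 + z^2 + x^2 + y^2 = 2x^2 + 2y^2 + 2z^2.

In cylindrical coordinates, x = r cos(θ), y = r sin(θ), z = z, dV = r dr dθ dz, with 0 ≤ r ≤ 1, 0 ≤ θ ≤ 2π, 0 ≤ z ≤ 4.

The integrand, after substitution and multiplying by the volume element, becomes (2r^2 + 2z^2) · r, so

    ∭_V (∇·F) dV = ∫_0^{2π} ∫_0^{1} ∫_0^{4} (2r^2 + 2z^2) · r dz dr dθ.

Inner (z from 0 to 4): 8r (r^2 + 16/3).
Middle (r from 0 to 1): 70/3.
Outer (θ from 0 to 2π): 140π/3.

Therefore ∯_{∂V} F · n dS = 140π/3.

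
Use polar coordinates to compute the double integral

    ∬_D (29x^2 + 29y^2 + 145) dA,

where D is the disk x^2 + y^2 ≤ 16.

The region D is 0 ≤ r ≤ 4, 0 ≤ θ ≤ 2π in polar coordinates, where x = r cos(θ), y = r sin(θ), and dA = r dr dθ.

Under the substitution, the integrand becomes 29r^2 + 145, so

    ∬_D (29x^2 + 29y^2 + 145) dA = ∫_{0}^{2π} ∫_{0}^{4} (29r^2 + 145) · r dr dθ.

Inner integral (in r): ∫_{0}^{4} (29r^2 + 145) · r dr = 3016.

Outer integral (in θ): ∫_{0}^{2π} (3016) dθ = 6032π.

Therefore ∬_D (29x^2 + 29y^2 + 145) dA = 6032π.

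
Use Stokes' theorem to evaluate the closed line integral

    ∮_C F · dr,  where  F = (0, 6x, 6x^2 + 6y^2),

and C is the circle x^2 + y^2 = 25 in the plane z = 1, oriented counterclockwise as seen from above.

Let S be the flat disk x^2 + y^2 ≤ 25 in the plane z = 1, with upward unit normal n̂ = ẑ. By Stokes' theorem,

    ∮_C F · dr = ∬_S (∇ × F) · n̂ dS = ∬_D (curl F)_z dA,

where D is the disk x^2 + y^2 ≤ 25.

Compute the curl of F = (0, 6x, 6x^2 + 6y^2):
    (∇ × F)_x = ∂F_z/∂y - ∂F_y/∂z = 12y,
    (∇ × F)_y = ∂F_x/∂z - ∂F_z/∂x = -12x,
    (∇ × F)_z = ∂F_y/∂x - ∂F_x/∂y = 6.

On z = 1, (curl F)_z = 6.

Convert to polar (x = r cos θ, y = r sin θ, dA = r dr dθ); the integrand becomes 6, so

    ∬_D (curl F)_z dA = ∫_0^{2π} ∫_0^{5} (6) · r dr dθ.

Inner (r from 0 to 5): 75.
Outer (θ from 0 to 2π): 150π.

Therefore ∮_C F · dr = 150π.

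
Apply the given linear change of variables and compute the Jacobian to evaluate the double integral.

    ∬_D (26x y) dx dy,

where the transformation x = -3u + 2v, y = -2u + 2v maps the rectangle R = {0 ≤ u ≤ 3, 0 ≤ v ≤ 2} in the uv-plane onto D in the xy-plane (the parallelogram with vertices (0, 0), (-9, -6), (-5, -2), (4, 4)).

Compute the Jacobian determinant of (x, y) with respect to (u, v):

    ∂(x,y)/∂(u,v) = | -3  2 | = (-3)(2) - (2)(-2) = -2.
                   | -2  2 |

Its absolute value is |J| = 2 (the area scaling factor).

Substituting x = -3u + 2v, y = -2u + 2v into the integrand,

    26x y → 156u^2 - 260u v + 104v^2,

so the integral becomes

    ∬_R (156u^2 - 260u v + 104v^2) · |J| du dv = ∫_0^3 ∫_0^2 (312u^2 - 520u v + 208v^2) dv du.

Inner (v): 624u^2 - 1040u + 1664/3.
Outer (u): 2600.

Therefore ∬_D (26x y) dx dy = 2600.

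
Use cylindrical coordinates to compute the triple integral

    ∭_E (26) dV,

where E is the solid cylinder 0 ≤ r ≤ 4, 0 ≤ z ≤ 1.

In cylindrical coordinates, x = r cos(θ), y = r sin(θ), z = z, and dV = r dr dθ dz.

The integrand becomes 26, so

    ∭_E (26) dV = ∫_{0}^{2π} ∫_{0}^{4} ∫_{0}^{1} (26) · r dz dr dθ.

Inner (z): 26r.
Middle (r from 0 to 4): 208.
Outer (θ): 416π.

Therefore the triple integral equals 416π.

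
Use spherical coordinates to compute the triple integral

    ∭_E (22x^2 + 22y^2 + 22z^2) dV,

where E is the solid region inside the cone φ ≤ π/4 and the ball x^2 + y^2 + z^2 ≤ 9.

In spherical coordinates, x = ρ sin(φ) cos(θ), y = ρ sin(φ) sin(θ), z = ρ cos(φ), and dV = ρ^2 sin(φ) dρ dφ dθ.

The integrand becomes 22ρ^2, so

    ∭_E (22x^2 + 22y^2 + 22z^2) dV = ∫_{0}^{2π} ∫_{0}^{π/4} ∫_{0}^{3} (22ρ^2) · ρ^2 sin(φ) dρ dφ dθ.

Inner (ρ): 5346sin(φ)/5.
Middle (φ): 5346/5 - 2673sqrt(2)/5.
Outer (θ): 5346π (2 - sqrt(2))/5.

Therefore the triple integral equals 5346π (2 - sqrt(2))/5.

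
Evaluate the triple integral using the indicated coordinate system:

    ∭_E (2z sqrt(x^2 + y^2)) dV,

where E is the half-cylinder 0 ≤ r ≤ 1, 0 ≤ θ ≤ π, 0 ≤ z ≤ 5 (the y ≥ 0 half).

In cylindrical coordinates, x = r cos(θ), y = r sin(θ), z = z, and dV = r dr dθ dz.

The integrand becomes 2r z, so

    ∭_E (2z sqrt(x^2 + y^2)) dV = ∫_{0}^{π} ∫_{0}^{1} ∫_{0}^{5} (2r z) · r dz dr dθ.

Inner (z): 25r^2.
Middle (r from 0 to 1): 25/3.
Outer (θ): 25π/3.

Therefore the triple integral equals 25π/3.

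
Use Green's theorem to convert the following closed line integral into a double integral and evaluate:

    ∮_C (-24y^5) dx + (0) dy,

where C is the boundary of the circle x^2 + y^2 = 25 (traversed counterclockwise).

Green's theorem converts the closed line integral into a double integral over the enclosed region D:

    ∮_C P dx + Q dy = ∬_D (∂Q/∂x - ∂P/∂y) dA.

Here P = -24y^5, Q = 0, so

    ∂Q/∂x = 0,    ∂P/∂y = -120y^4,
    ∂Q/∂x - ∂P/∂y = 120y^4.

D is the region x^2 + y^2 ≤ 25. Evaluating the double integral:

In polar coordinates (x = r cos θ, y = r sin θ, dA = r dr dθ) the integrand becomes 120r^4sin(θ)^4, so

    ∬_D (120y^4) dA = ∫_0^{2π} ∫_0^{5} (120r^4sin(θ)^4) · r dr dθ.

Inner (r from 0 to 5): 312500sin(θ)^4.
Outer (θ from 0 to 2π): 234375π.

Therefore ∮_C P dx + Q dy = 234375π.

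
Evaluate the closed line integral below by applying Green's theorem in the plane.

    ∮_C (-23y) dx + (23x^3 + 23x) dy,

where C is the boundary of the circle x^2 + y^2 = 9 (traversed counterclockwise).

Green's theorem converts the closed line integral into a double integral over the enclosed region D:

    ∮_C P dx + Q dy = ∬_D (∂Q/∂x - ∂P/∂y) dA.

Here P = -23y, Q = 23x^3 + 23x, so

    ∂Q/∂x = 69x^2 + 23,    ∂P/∂y = -23,
    ∂Q/∂x - ∂P/∂y = 69x^2 + 46.

D is the region x^2 + y^2 ≤ 9. Evaluating the double integral:

In polar coordinates (x = r cos θ, y = r sin θ, dA = r dr dθ) the integrand becomes 69r^2cos(θ)^2 + 46, so

    ∬_D (69x^2 + 46) dA = ∫_0^{2π} ∫_0^{3} (69r^2cos(θ)^2 + 46) · r dr dθ.

Inner (r from 0 to 3): 5589cos(θ)^2/4 + 207.
Outer (θ from 0 to 2π): 7245π/4.

Therefore ∮_C P dx + Q dy = 7245π/4.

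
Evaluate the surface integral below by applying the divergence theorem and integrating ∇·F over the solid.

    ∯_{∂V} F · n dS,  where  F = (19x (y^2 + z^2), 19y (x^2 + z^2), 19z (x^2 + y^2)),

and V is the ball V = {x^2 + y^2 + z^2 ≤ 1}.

By the divergence theorem,

    ∯_{∂V} F · n dS = ∭_V (∇ · F) dV.

Compute the divergence:
    ∇ · F = ∂F_x/∂x + ∂F_y/∂y + ∂F_z/∂z = 19y^2 + 19z^2 + 19x^2 + 19z^2 + 19x^2 + 19y^2 = 38x^2 + 38y^2 + 38z^2.

In spherical coordinates, x = ρ sin(φ) cos(θ), y = ρ sin(φ) sin(θ), z = ρ cos(φ), dV = ρ^2 sin(φ) dρ dφ dθ, with 0 ≤ ρ ≤ 1, 0 ≤ φ ≤ π, 0 ≤ θ ≤ 2π.

The integrand, after substitution and multiplying by the volume element, becomes (38ρ^2) · ρ^2 sin(φ), so

    ∭_V (∇·F) dV = ∫_0^{2π} ∫_0^{π} ∫_0^{1} (38ρ^2) · ρ^2 sin(φ) dρ dφ dθ.

Inner (ρ from 0 to 1): 38sin(φ)/5.
Middle (φ from 0 to π): 76/5.
Outer (θ from 0 to 2π): 152π/5.

Therefore ∯_{∂V} F · n dS = 152π/5.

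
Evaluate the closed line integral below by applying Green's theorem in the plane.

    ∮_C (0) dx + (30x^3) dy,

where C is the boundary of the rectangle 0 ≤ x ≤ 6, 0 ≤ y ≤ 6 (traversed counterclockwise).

Green's theorem converts the closed line integral into a double integral over the enclosed region D:

    ∮_C P dx + Q dy = ∬_D (∂Q/∂x - ∂P/∂y) dA.

Here P = 0, Q = 30x^3, so

    ∂Q/∂x = 90x^2,    ∂P/∂y = 0,
    ∂Q/∂x - ∂P/∂y = 90x^2.

D is the region 0 ≤ x ≤ 6, 0 ≤ y ≤ 6. Evaluating the double integral:

    ∬_D (90x^2) dA = ∫_0^{6} ∫_0^{6} (90x^2) dy dx.

Inner (y from 0 to 6): 540x^2.
Outer (x from 0 to 6): 38880.

Therefore ∮_C P dx + Q dy = 38880.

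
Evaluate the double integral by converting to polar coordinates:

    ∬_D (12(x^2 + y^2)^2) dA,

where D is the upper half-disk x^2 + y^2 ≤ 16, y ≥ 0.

The region D is 0 ≤ r ≤ 4, 0 ≤ θ ≤ π in polar coordinates, where x = r cos(θ), y = r sin(θ), and dA = r dr dθ.

Under the substitution, the integrand becomes 12r^4, so

    ∬_D (12(x^2 + y^2)^2) dA = ∫_{0}^{π} ∫_{0}^{4} (12r^4) · r dr dθ.

Inner integral (in r): ∫_{0}^{4} (12r^4) · r dr = 8192.

Outer integral (in θ): ∫_{0}^{π} (8192) dθ = 8192π.

Therefore ∬_D (12(x^2 + y^2)^2) dA = 8192π.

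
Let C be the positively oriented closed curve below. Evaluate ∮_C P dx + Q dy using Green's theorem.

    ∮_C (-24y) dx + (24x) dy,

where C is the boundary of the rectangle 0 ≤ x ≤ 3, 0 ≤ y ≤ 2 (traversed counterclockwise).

Green's theorem converts the closed line integral into a double integral over the enclosed region D:

    ∮_C P dx + Q dy = ∬_D (∂Q/∂x - ∂P/∂y) dA.

Here P = -24y, Q = 24x, so

    ∂Q/∂x = 24,    ∂P/∂y = -24,
    ∂Q/∂x - ∂P/∂y = 48.

D is the region 0 ≤ x ≤ 3, 0 ≤ y ≤ 2. Evaluating the double integral:

    ∬_D (48) dA = ∫_0^{3} ∫_0^{2} (48) dy dx.

Inner (y from 0 to 2): 96.
Outer (x from 0 to 3): 288.

Therefore ∮_C P dx + Q dy = 288.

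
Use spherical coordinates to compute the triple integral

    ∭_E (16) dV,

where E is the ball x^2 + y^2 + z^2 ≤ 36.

In spherical coordinates, x = ρ sin(φ) cos(θ), y = ρ sin(φ) sin(θ), z = ρ cos(φ), and dV = ρ^2 sin(φ) dρ dφ dθ.

The integrand becomes 16, so

    ∭_E (16) dV = ∫_{0}^{2π} ∫_{0}^{π} ∫_{0}^{6} (16) · ρ^2 sin(φ) dρ dφ dθ.

Inner (ρ): 1152sin(φ).
Middle (φ): 2304.
Outer (θ): 4608π.

Therefore the triple integral equals 4608π.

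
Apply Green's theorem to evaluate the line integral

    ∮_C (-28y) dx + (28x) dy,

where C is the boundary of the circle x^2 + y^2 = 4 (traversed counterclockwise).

Green's theorem converts the closed line integral into a double integral over the enclosed region D:

    ∮_C P dx + Q dy = ∬_D (∂Q/∂x - ∂P/∂y) dA.

Here P = -28y, Q = 28x, so

    ∂Q/∂x = 28,    ∂P/∂y = -28,
    ∂Q/∂x - ∂P/∂y = 56.

D is the region x^2 + y^2 ≤ 4. Evaluating the double integral:

In polar coordinates (x = r cos θ, y = r sin θ, dA = r dr dθ) the integrand becomes 56, so

    ∬_D (56) dA = ∫_0^{2π} ∫_0^{2} (56) · r dr dθ.

Inner (r from 0 to 2): 112.
Outer (θ from 0 to 2π): 224π.

Therefore ∮_C P dx + Q dy = 224π.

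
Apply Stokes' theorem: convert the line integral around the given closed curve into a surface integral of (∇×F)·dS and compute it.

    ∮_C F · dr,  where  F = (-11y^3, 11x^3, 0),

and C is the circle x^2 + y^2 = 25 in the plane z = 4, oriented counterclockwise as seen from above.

Let S be the flat disk x^2 + y^2 ≤ 25 in the plane z = 4, with upward unit normal n̂ = ẑ. By Stokes' theorem,

    ∮_C F · dr = ∬_S (∇ × F) · n̂ dS = ∬_D (curl F)_z dA,

where D is the disk x^2 + y^2 ≤ 25.

Compute the curl of F = (-11y^3, 11x^3, 0):
    (∇ × F)_x = ∂F_z/∂y - ∂F_y/∂z = 0,
    (∇ × F)_y = ∂F_x/∂z - ∂F_z/∂x = 0,
    (∇ × F)_z = ∂F_y/∂x - ∂F_x/∂y = 33x^2 + 33y^2.

On z = 4, (curl F)_z = 33x^2 + 33y^2.

Convert to polar (x = r cos θ, y = r sin θ, dA = r dr dθ); the integrand becomes 33r^2, so

    ∬_D (curl F)_z dA = ∫_0^{2π} ∫_0^{5} (33r^2) · r dr dθ.

Inner (r from 0 to 5): 20625/4.
Outer (θ from 0 to 2π): 20625π/2.

Therefore ∮_C F · dr = 20625π/2.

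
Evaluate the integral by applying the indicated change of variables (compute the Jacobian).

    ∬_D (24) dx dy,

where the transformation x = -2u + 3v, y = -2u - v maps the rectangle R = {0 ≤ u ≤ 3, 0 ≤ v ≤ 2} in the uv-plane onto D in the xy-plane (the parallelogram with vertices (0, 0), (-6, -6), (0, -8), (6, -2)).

Compute the Jacobian determinant of (x, y) with respect to (u, v):

    ∂(x,y)/∂(u,v) = | -2  3 | = (-2)(-1) - (3)(-2) = 8.
                   | -2  -1 |

Its absolute value is |J| = 8 (the area scaling factor).

Substituting x = -2u + 3v, y = -2u - v into the integrand,

    24 → 24,

so the integral becomes

    ∬_R (24) · |J| du dv = ∫_0^3 ∫_0^2 (192) dv du.

Inner (v): 384.
Outer (u): 1152.

Therefore ∬_D (24) dx dy = 1152.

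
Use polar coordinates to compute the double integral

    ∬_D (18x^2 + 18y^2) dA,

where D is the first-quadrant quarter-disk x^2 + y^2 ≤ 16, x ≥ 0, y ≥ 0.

The region D is 0 ≤ r ≤ 4, 0 ≤ θ ≤ π/2 in polar coordinates, where x = r cos(θ), y = r sin(θ), and dA = r dr dθ.

Under the substitution, the integrand becomes 18r^2, so

    ∬_D (18x^2 + 18y^2) dA = ∫_{0}^{π/2} ∫_{0}^{4} (18r^2) · r dr dθ.

Inner integral (in r): ∫_{0}^{4} (18r^2) · r dr = 1152.

Outer integral (in θ): ∫_{0}^{π/2} (1152) dθ = 576π.

Therefore ∬_D (18x^2 + 18y^2) dA = 576π.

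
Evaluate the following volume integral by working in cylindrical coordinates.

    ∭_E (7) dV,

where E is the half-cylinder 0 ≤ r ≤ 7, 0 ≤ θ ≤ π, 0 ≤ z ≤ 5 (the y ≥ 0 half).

In cylindrical coordinates, x = r cos(θ), y = r sin(θ), z = z, and dV = r dr dθ dz.

The integrand becomes 7, so

    ∭_E (7) dV = ∫_{0}^{π} ∫_{0}^{7} ∫_{0}^{5} (7) · r dz dr dθ.

Inner (z): 35r.
Middle (r from 0 to 7): 1715/2.
Outer (θ): 1715π/2.

Therefore the triple integral equals 1715π/2.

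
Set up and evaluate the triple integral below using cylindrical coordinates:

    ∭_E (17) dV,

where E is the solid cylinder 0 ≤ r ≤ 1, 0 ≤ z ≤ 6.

In cylindrical coordinates, x = r cos(θ), y = r sin(θ), z = z, and dV = r dr dθ dz.

The integrand becomes 17, so

    ∭_E (17) dV = ∫_{0}^{2π} ∫_{0}^{1} ∫_{0}^{6} (17) · r dz dr dθ.

Inner (z): 102r.
Middle (r from 0 to 1): 51.
Outer (θ): 102π.

Therefore the triple integral equals 102π.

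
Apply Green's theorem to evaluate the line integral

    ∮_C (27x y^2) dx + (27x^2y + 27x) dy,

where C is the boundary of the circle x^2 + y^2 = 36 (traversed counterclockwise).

Green's theorem converts the closed line integral into a double integral over the enclosed region D:

    ∮_C P dx + Q dy = ∬_D (∂Q/∂x - ∂P/∂y) dA.

Here P = 27x y^2, Q = 27x^2y + 27x, so

    ∂Q/∂x = 54x y + 27,    ∂P/∂y = 54x y,
    ∂Q/∂x - ∂P/∂y = 27.

D is the region x^2 + y^2 ≤ 36. Evaluating the double integral:

In polar coordinates (x = r cos θ, y = r sin θ, dA = r dr dθ) the integrand becomes 27, so

    ∬_D (27) dA = ∫_0^{2π} ∫_0^{6} (27) · r dr dθ.

Inner (r from 0 to 6): 486.
Outer (θ from 0 to 2π): 972π.

Therefore ∮_C P dx + Q dy = 972π.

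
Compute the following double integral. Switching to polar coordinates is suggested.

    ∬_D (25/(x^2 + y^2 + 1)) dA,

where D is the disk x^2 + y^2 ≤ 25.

The region D is 0 ≤ r ≤ 5, 0 ≤ θ ≤ 2π in polar coordinates, where x = r cos(θ), y = r sin(θ), and dA = r dr dθ.

Under the substitution, the integrand becomes 25/(r^2 + 1), so

    ∬_D (25/(x^2 + y^2 + 1)) dA = ∫_{0}^{2π} ∫_{0}^{5} (25/(r^2 + 1)) · r dr dθ.

Inner integral (in r): ∫_{0}^{5} (25/(r^2 + 1)) · r dr = 25log(26)/2.

Outer integral (in θ): ∫_{0}^{2π} (25log(26)/2) dθ = 25π log(26).

Therefore ∬_D (25/(x^2 + y^2 + 1)) dA = 25π log(26).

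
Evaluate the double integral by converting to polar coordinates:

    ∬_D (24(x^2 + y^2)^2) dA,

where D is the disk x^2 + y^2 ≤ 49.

The region D is 0 ≤ r ≤ 7, 0 ≤ θ ≤ 2π in polar coordinates, where x = r cos(θ), y = r sin(θ), and dA = r dr dθ.

Under the substitution, the integrand becomes 24r^4, so

    ∬_D (24(x^2 + y^2)^2) dA = ∫_{0}^{2π} ∫_{0}^{7} (24r^4) · r dr dθ.

Inner integral (in r): ∫_{0}^{7} (24r^4) · r dr = 470596.

Outer integral (in θ): ∫_{0}^{2π} (470596) dθ = 941192π.

Therefore ∬_D (24(x^2 + y^2)^2) dA = 941192π.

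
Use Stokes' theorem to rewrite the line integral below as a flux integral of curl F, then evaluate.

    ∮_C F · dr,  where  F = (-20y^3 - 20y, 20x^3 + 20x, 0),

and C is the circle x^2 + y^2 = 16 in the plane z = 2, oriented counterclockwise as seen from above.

Let S be the flat disk x^2 + y^2 ≤ 16 in the plane z = 2, with upward unit normal n̂ = ẑ. By Stokes' theorem,

    ∮_C F · dr = ∬_S (∇ × F) · n̂ dS = ∬_D (curl F)_z dA,

where D is the disk x^2 + y^2 ≤ 16.

Compute the curl of F = (-20y^3 - 20y, 20x^3 + 20x, 0):
    (∇ × F)_x = ∂F_z/∂y - ∂F_y/∂z = 0,
    (∇ × F)_y = ∂F_x/∂z - ∂F_z/∂x = 0,
    (∇ × F)_z = ∂F_y/∂x - ∂F_x/∂y = 60x^2 + 60y^2 + 40.

On z = 2, (curl F)_z = 60x^2 + 60y^2 + 40.

Convert to polar (x = r cos θ, y = r sin θ, dA = r dr dθ); the integrand becomes 60r^2 + 40, so

    ∬_D (curl F)_z dA = ∫_0^{2π} ∫_0^{4} (60r^2 + 40) · r dr dθ.

Inner (r from 0 to 4): 4160.
Outer (θ from 0 to 2π): 8320π.

Therefore ∮_C F · dr = 8320π.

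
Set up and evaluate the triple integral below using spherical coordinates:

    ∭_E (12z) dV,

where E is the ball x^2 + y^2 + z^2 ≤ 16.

In spherical coordinates, x = ρ sin(φ) cos(θ), y = ρ sin(φ) sin(θ), z = ρ cos(φ), and dV = ρ^2 sin(φ) dρ dφ dθ.

The integrand becomes 12ρ cos(φ), so

    ∭_E (12z) dV = ∫_{0}^{2π} ∫_{0}^{π} ∫_{0}^{4} (12ρ cos(φ)) · ρ^2 sin(φ) dρ dφ dθ.

Inner (ρ): 384sin(2φ).
Middle (φ): 0.
Outer (θ): 0.

Therefore the triple integral equals 0.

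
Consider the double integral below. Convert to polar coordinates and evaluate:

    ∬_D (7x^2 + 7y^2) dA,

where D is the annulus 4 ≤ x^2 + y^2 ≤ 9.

The region D is 2 ≤ r ≤ 3, 0 ≤ θ ≤ 2π in polar coordinates, where x = r cos(θ), y = r sin(θ), and dA = r dr dθ.

Under the substitution, the integrand becomes 7r^2, so

    ∬_D (7x^2 + 7y^2) dA = ∫_{0}^{2π} ∫_{2}^{3} (7r^2) · r dr dθ.

Inner integral (in r): ∫_{2}^{3} (7r^2) · r dr = 455/4.

Outer integral (in θ): ∫_{0}^{2π} (455/4) dθ = 455π/2.

Therefore ∬_D (7x^2 + 7y^2) dA = 455π/2.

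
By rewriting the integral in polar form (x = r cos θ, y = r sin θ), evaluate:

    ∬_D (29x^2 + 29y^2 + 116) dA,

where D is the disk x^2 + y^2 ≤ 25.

The region D is 0 ≤ r ≤ 5, 0 ≤ θ ≤ 2π in polar coordinates, where x = r cos(θ), y = r sin(θ), and dA = r dr dθ.

Under the substitution, the integrand becomes 29r^2 + 116, so

    ∬_D (29x^2 + 29y^2 + 116) dA = ∫_{0}^{2π} ∫_{0}^{5} (29r^2 + 116) · r dr dθ.

Inner integral (in r): ∫_{0}^{5} (29r^2 + 116) · r dr = 23925/4.

Outer integral (in θ): ∫_{0}^{2π} (23925/4) dθ = 23925π/2.

Therefore ∬_D (29x^2 + 29y^2 + 116) dA = 23925π/2.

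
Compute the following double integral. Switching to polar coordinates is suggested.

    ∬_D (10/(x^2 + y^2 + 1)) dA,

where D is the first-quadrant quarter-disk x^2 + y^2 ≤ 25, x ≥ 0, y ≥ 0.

The region D is 0 ≤ r ≤ 5, 0 ≤ θ ≤ π/2 in polar coordinates, where x = r cos(θ), y = r sin(θ), and dA = r dr dθ.

Under the substitution, the integrand becomes 10/(r^2 + 1), so

    ∬_D (10/(x^2 + y^2 + 1)) dA = ∫_{0}^{π/2} ∫_{0}^{5} (10/(r^2 + 1)) · r dr dθ.

Inner integral (in r): ∫_{0}^{5} (10/(r^2 + 1)) · r dr = log(11881376).

Outer integral (in θ): ∫_{0}^{π/2} (log(11881376)) dθ = log(11881376^(π/2)).

Therefore ∬_D (10/(x^2 + y^2 + 1)) dA = log(11881376^(π/2)).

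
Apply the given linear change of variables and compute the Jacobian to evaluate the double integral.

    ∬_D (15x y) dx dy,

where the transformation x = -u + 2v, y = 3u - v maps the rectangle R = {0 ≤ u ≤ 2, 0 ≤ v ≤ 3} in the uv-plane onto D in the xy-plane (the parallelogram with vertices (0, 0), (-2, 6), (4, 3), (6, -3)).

Compute the Jacobian determinant of (x, y) with respect to (u, v):

    ∂(x,y)/∂(u,v) = | -1  2 | = (-1)(-1) - (2)(3) = -5.
                   | 3  -1 |

Its absolute value is |J| = 5 (the area scaling factor).

Substituting x = -u + 2v, y = 3u - v into the integrand,

    15x y → -45u^2 + 105u v - 30v^2,

so the integral becomes

    ∬_R (-45u^2 + 105u v - 30v^2) · |J| du dv = ∫_0^2 ∫_0^3 (-225u^2 + 525u v - 150v^2) dv du.

Inner (v): -675u^2 + 4725u/2 - 1350.
Outer (u): 225.

Therefore ∬_D (15x y) dx dy = 225.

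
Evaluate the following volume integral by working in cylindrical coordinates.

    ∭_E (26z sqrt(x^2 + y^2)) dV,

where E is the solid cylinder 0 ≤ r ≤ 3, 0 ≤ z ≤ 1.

In cylindrical coordinates, x = r cos(θ), y = r sin(θ), z = z, and dV = r dr dθ dz.

The integrand becomes 26r z, so

    ∭_E (26z sqrt(x^2 + y^2)) dV = ∫_{0}^{2π} ∫_{0}^{3} ∫_{0}^{1} (26r z) · r dz dr dθ.

Inner (z): 13r^2.
Middle (r from 0 to 3): 117.
Outer (θ): 234π.

Therefore the triple integral equals 234π.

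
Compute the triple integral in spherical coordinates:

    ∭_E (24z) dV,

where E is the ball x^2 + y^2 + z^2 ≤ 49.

In spherical coordinates, x = ρ sin(φ) cos(θ), y = ρ sin(φ) sin(θ), z = ρ cos(φ), and dV = ρ^2 sin(φ) dρ dφ dθ.

The integrand becomes 24ρ cos(φ), so

    ∭_E (24z) dV = ∫_{0}^{2π} ∫_{0}^{π} ∫_{0}^{7} (24ρ cos(φ)) · ρ^2 sin(φ) dρ dφ dθ.

Inner (ρ): 7203sin(2φ).
Middle (φ): 0.
Outer (θ): 0.

Therefore the triple integral equals 0.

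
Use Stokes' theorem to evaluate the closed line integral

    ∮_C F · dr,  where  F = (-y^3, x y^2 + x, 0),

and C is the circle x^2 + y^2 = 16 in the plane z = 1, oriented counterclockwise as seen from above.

Let S be the flat disk x^2 + y^2 ≤ 16 in the plane z = 1, with upward unit normal n̂ = ẑ. By Stokes' theorem,

    ∮_C F · dr = ∬_S (∇ × F) · n̂ dS = ∬_D (curl F)_z dA,

where D is the disk x^2 + y^2 ≤ 16.

Compute the curl of F = (-y^3, x y^2 + x, 0):
    (∇ × F)_x = ∂F_z/∂y - ∂F_y/∂z = 0,
    (∇ × F)_y = ∂F_x/∂z - ∂F_z/∂x = 0,
    (∇ × F)_z = ∂F_y/∂x - ∂F_x/∂y = 4y^2 + 1.

On z = 1, (curl F)_z = 4y^2 + 1.

Convert to polar (x = r cos θ, y = r sin θ, dA = r dr dθ); the integrand becomes 4r^2sin(θ)^2 + 1, so

    ∬_D (curl F)_z dA = ∫_0^{2π} ∫_0^{4} (4r^2sin(θ)^2 + 1) · r dr dθ.

Inner (r from 0 to 4): 256sin(θ)^2 + 8.
Outer (θ from 0 to 2π): 272π.

Therefore ∮_C F · dr = 272π.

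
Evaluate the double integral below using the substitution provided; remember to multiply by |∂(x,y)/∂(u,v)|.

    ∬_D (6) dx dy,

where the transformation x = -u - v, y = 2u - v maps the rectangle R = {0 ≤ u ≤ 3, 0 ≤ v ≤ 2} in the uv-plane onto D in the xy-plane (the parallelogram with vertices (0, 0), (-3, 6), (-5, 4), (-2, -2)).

Compute the Jacobian determinant of (x, y) with respect to (u, v):

    ∂(x,y)/∂(u,v) = | -1  -1 | = (-1)(-1) - (-1)(2) = 3.
                   | 2  -1 |

Its absolute value is |J| = 3 (the area scaling factor).

Substituting x = -u - v, y = 2u - v into the integrand,

    6 → 6,

so the integral becomes

    ∬_R (6) · |J| du dv = ∫_0^3 ∫_0^2 (18) dv du.

Inner (v): 36.
Outer (u): 108.

Therefore ∬_D (6) dx dy = 108.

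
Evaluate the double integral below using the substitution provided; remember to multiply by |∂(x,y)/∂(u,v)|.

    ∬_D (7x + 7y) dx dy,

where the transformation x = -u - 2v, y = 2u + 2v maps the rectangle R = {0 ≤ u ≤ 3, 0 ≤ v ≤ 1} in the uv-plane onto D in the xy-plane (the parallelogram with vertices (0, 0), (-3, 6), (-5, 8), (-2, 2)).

Compute the Jacobian determinant of (x, y) with respect to (u, v):

    ∂(x,y)/∂(u,v) = | -1  -2 | = (-1)(2) - (-2)(2) = 2.
                   | 2  2 |

Its absolute value is |J| = 2 (the area scaling factor).

Substituting x = -u - 2v, y = 2u + 2v into the integrand,

    7x + 7y → 7u,

so the integral becomes

    ∬_R (7u) · |J| du dv = ∫_0^3 ∫_0^1 (14u) dv du.

Inner (v): 14u.
Outer (u): 63.

Therefore ∬_D (7x + 7y) dx dy = 63.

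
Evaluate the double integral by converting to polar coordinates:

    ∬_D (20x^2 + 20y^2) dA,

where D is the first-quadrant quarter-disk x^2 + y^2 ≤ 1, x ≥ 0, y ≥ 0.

The region D is 0 ≤ r ≤ 1, 0 ≤ θ ≤ π/2 in polar coordinates, where x = r cos(θ), y = r sin(θ), and dA = r dr dθ.

Under the substitution, the integrand becomes 20r^2, so

    ∬_D (20x^2 + 20y^2) dA = ∫_{0}^{π/2} ∫_{0}^{1} (20r^2) · r dr dθ.

Inner integral (in r): ∫_{0}^{1} (20r^2) · r dr = 5.

Outer integral (in θ): ∫_{0}^{π/2} (5) dθ = 5π/2.

Therefore ∬_D (20x^2 + 20y^2) dA = 5π/2.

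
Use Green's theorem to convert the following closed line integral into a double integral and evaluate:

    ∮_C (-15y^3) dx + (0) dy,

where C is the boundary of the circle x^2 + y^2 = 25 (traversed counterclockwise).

Green's theorem converts the closed line integral into a double integral over the enclosed region D:

    ∮_C P dx + Q dy = ∬_D (∂Q/∂x - ∂P/∂y) dA.

Here P = -15y^3, Q = 0, so

    ∂Q/∂x = 0,    ∂P/∂y = -45y^2,
    ∂Q/∂x - ∂P/∂y = 45y^2.

D is the region x^2 + y^2 ≤ 25. Evaluating the double integral:

In polar coordinates (x = r cos θ, y = r sin θ, dA = r dr dθ) the integrand becomes 45r^2sin(θ)^2, so

    ∬_D (45y^2) dA = ∫_0^{2π} ∫_0^{5} (45r^2sin(θ)^2) · r dr dθ.

Inner (r from 0 to 5): 28125sin(θ)^2/4.
Outer (θ from 0 to 2π): 28125π/4.

Therefore ∮_C P dx + Q dy = 28125π/4.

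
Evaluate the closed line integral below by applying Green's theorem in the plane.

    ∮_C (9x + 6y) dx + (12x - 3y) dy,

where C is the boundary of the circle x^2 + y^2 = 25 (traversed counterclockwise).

Green's theorem converts the closed line integral into a double integral over the enclosed region D:

    ∮_C P dx + Q dy = ∬_D (∂Q/∂x - ∂P/∂y) dA.

Here P = 9x + 6y, Q = 12x - 3y, so

    ∂Q/∂x = 12,    ∂P/∂y = 6,
    ∂Q/∂x - ∂P/∂y = 6.

D is the region x^2 + y^2 ≤ 25. Evaluating the double integral:

In polar coordinates (x = r cos θ, y = r sin θ, dA = r dr dθ) the integrand becomes 6, so

    ∬_D (6) dA = ∫_0^{2π} ∫_0^{5} (6) · r dr dθ.

Inner (r from 0 to 5): 75.
Outer (θ from 0 to 2π): 150π.

Therefore ∮_C P dx + Q dy = 150π.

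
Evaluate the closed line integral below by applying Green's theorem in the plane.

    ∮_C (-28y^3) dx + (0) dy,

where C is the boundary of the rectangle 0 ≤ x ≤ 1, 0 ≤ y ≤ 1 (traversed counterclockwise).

Green's theorem converts the closed line integral into a double integral over the enclosed region D:

    ∮_C P dx + Q dy = ∬_D (∂Q/∂x - ∂P/∂y) dA.

Here P = -28y^3, Q = 0, so

    ∂Q/∂x = 0,    ∂P/∂y = -84y^2,
    ∂Q/∂x - ∂P/∂y = 84y^2.

D is the region 0 ≤ x ≤ 1, 0 ≤ y ≤ 1. Evaluating the double integral:

    ∬_D (84y^2) dA = ∫_0^{1} ∫_0^{1} (84y^2) dy dx.

Inner (y from 0 to 1): 28.
Outer (x from 0 to 1): 28.

Therefore ∮_C P dx + Q dy = 28.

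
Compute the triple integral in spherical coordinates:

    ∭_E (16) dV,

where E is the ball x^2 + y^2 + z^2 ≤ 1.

In spherical coordinates, x = ρ sin(φ) cos(θ), y = ρ sin(φ) sin(θ), z = ρ cos(φ), and dV = ρ^2 sin(φ) dρ dφ dθ.

The integrand becomes 16, so

    ∭_E (16) dV = ∫_{0}^{2π} ∫_{0}^{π} ∫_{0}^{1} (16) · ρ^2 sin(φ) dρ dφ dθ.

Inner (ρ): 16sin(φ)/3.
Middle (φ): 32/3.
Outer (θ): 64π/3.

Therefore the triple integral equals 64π/3.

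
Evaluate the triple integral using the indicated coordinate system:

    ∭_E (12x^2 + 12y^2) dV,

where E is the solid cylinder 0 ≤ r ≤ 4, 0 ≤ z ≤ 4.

In cylindrical coordinates, x = r cos(θ), y = r sin(θ), z = z, and dV = r dr dθ dz.

The integrand becomes 12r^2, so

    ∭_E (12x^2 + 12y^2) dV = ∫_{0}^{2π} ∫_{0}^{4} ∫_{0}^{4} (12r^2) · r dz dr dθ.

Inner (z): 48r^3.
Middle (r from 0 to 4): 3072.
Outer (θ): 6144π.

Therefore the triple integral equals 6144π.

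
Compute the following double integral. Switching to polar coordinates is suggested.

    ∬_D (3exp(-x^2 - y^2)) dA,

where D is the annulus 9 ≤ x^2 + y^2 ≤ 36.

The region D is 3 ≤ r ≤ 6, 0 ≤ θ ≤ 2π in polar coordinates, where x = r cos(θ), y = r sin(θ), and dA = r dr dθ.

Under the substitution, the integrand becomes 3exp(-r^2), so

    ∬_D (3exp(-x^2 - y^2)) dA = ∫_{0}^{2π} ∫_{3}^{6} (3exp(-r^2)) · r dr dθ.

Inner integral (in r): ∫_{3}^{6} (3exp(-r^2)) · r dr = -(3 - 3exp(27))exp(-36)/2.

Outer integral (in θ): ∫_{0}^{2π} (-(3 - 3exp(27))exp(-36)/2) dθ = -3π (1 - exp(27))exp(-36).

Therefore ∬_D (3exp(-x^2 - y^2)) dA = -3π (1 - exp(27))exp(-36).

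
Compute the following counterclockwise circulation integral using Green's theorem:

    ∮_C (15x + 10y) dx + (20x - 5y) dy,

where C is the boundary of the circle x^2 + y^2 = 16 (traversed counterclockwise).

Green's theorem converts the closed line integral into a double integral over the enclosed region D:

    ∮_C P dx + Q dy = ∬_D (∂Q/∂x - ∂P/∂y) dA.

Here P = 15x + 10y, Q = 20x - 5y, so

    ∂Q/∂x = 20,    ∂P/∂y = 10,
    ∂Q/∂x - ∂P/∂y = 10.

D is the region x^2 + y^2 ≤ 16. Evaluating the double integral:

In polar coordinates (x = r cos θ, y = r sin θ, dA = r dr dθ) the integrand becomes 10, so

    ∬_D (10) dA = ∫_0^{2π} ∫_0^{4} (10) · r dr dθ.

Inner (r from 0 to 4): 80.
Outer (θ from 0 to 2π): 160π.

Therefore ∮_C P dx + Q dy = 160π.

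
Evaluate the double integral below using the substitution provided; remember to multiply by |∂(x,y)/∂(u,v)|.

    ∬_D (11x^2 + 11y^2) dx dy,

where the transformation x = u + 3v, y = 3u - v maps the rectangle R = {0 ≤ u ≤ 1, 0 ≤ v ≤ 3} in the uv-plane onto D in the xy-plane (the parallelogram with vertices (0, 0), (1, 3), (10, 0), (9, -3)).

Compute the Jacobian determinant of (x, y) with respect to (u, v):

    ∂(x,y)/∂(u,v) = | 1  3 | = (1)(-1) - (3)(3) = -10.
                   | 3  -1 |

Its absolute value is |J| = 10 (the area scaling factor).

Substituting x = u + 3v, y = 3u - v into the integrand,

    11x^2 + 11y^2 → 110u^2 + 110v^2,

so the integral becomes

    ∬_R (110u^2 + 110v^2) · |J| du dv = ∫_0^1 ∫_0^3 (1100u^2 + 1100v^2) dv du.

Inner (v): 3300u^2 + 9900.
Outer (u): 11000.

Therefore ∬_D (11x^2 + 11y^2) dx dy = 11000.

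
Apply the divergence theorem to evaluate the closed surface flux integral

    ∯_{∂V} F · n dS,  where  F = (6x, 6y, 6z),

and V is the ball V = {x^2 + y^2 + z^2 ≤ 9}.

By the divergence theorem,

    ∯_{∂V} F · n dS = ∭_V (∇ · F) dV.

Compute the divergence:
    ∇ · F = ∂F_x/∂x + ∂F_y/∂y + ∂F_z/∂z = 6 + 6 + 6 = 18.

In spherical coordinates, x = ρ sin(φ) cos(θ), y = ρ sin(φ) sin(θ), z = ρ cos(φ), dV = ρ^2 sin(φ) dρ dφ dθ, with 0 ≤ ρ ≤ 3, 0 ≤ φ ≤ π, 0 ≤ θ ≤ 2π.

The integrand, after substitution and multiplying by the volume element, becomes (18) · ρ^2 sin(φ), so

    ∭_V (∇·F) dV = ∫_0^{2π} ∫_0^{π} ∫_0^{3} (18) · ρ^2 sin(φ) dρ dφ dθ.

Inner (ρ from 0 to 3): 162sin(φ).
Middle (φ from 0 to π): 324.
Outer (θ from 0 to 2π): 648π.

Therefore ∯_{∂V} F · n dS = 648π.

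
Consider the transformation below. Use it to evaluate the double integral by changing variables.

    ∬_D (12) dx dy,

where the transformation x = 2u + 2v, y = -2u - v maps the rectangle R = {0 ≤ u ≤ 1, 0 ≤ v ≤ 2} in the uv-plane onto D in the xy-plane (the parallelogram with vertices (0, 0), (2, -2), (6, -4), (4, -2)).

Compute the Jacobian determinant of (x, y) with respect to (u, v):

    ∂(x,y)/∂(u,v) = | 2  2 | = (2)(-1) - (2)(-2) = 2.
                   | -2  -1 |

Its absolute value is |J| = 2 (the area scaling factor).

Substituting x = 2u + 2v, y = -2u - v into the integrand,

    12 → 12,

so the integral becomes

    ∬_R (12) · |J| du dv = ∫_0^1 ∫_0^2 (24) dv du.

Inner (v): 48.
Outer (u): 48.

Therefore ∬_D (12) dx dy = 48.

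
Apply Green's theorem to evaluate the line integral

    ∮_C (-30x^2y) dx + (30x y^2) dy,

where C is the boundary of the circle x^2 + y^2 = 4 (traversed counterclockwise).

Green's theorem converts the closed line integral into a double integral over the enclosed region D:

    ∮_C P dx + Q dy = ∬_D (∂Q/∂x - ∂P/∂y) dA.

Here P = -30x^2y, Q = 30x y^2, so

    ∂Q/∂x = 30y^2,    ∂P/∂y = -30x^2,
    ∂Q/∂x - ∂P/∂y = 30x^2 + 30y^2.

D is the region x^2 + y^2 ≤ 4. Evaluating the double integral:

In polar coordinates (x = r cos θ, y = r sin θ, dA = r dr dθ) the integrand becomes 30r^2, so

    ∬_D (30x^2 + 30y^2) dA = ∫_0^{2π} ∫_0^{2} (30r^2) · r dr dθ.

Inner (r from 0 to 2): 120.
Outer (θ from 0 to 2π): 240π.

Therefore ∮_C P dx + Q dy = 240π.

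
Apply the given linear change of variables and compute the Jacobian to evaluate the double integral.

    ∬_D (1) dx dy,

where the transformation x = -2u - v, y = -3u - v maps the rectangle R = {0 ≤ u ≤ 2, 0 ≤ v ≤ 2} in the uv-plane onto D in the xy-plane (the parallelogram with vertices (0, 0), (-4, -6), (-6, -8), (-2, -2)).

Compute the Jacobian determinant of (x, y) with respect to (u, v):

    ∂(x,y)/∂(u,v) = | -2  -1 | = (-2)(-1) - (-1)(-3) = -1.
                   | -3  -1 |

Its absolute value is |J| = 1 (the area scaling factor).

Substituting x = -2u - v, y = -3u - v into the integrand,

    1 → 1,

so the integral becomes

    ∬_R (1) · |J| du dv = ∫_0^2 ∫_0^2 (1) dv du.

Inner (v): 2.
Outer (u): 4.

Therefore ∬_D (1) dx dy = 4.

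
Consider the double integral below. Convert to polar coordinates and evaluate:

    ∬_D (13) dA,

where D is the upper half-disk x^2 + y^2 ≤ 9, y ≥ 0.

The region D is 0 ≤ r ≤ 3, 0 ≤ θ ≤ π in polar coordinates, where x = r cos(θ), y = r sin(θ), and dA = r dr dθ.

Under the substitution, the integrand becomes 13, so

    ∬_D (13) dA = ∫_{0}^{π} ∫_{0}^{3} (13) · r dr dθ.

Inner integral (in r): ∫_{0}^{3} (13) · r dr = 117/2.

Outer integral (in θ): ∫_{0}^{π} (117/2) dθ = 117π/2.

Therefore ∬_D (13) dA = 117π/2.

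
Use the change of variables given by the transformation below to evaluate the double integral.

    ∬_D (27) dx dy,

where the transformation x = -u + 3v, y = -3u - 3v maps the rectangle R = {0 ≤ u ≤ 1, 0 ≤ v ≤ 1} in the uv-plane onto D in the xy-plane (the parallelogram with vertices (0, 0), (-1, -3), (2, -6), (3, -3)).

Compute the Jacobian determinant of (x, y) with respect to (u, v):

    ∂(x,y)/∂(u,v) = | -1  3 | = (-1)(-3) - (3)(-3) = 12.
                   | -3  -3 |

Its absolute value is |J| = 12 (the area scaling factor).

Substituting x = -u + 3v, y = -3u - 3v into the integrand,

    27 → 27,

so the integral becomes

    ∬_R (27) · |J| du dv = ∫_0^1 ∫_0^1 (324) dv du.

Inner (v): 324.
Outer (u): 324.

Therefore ∬_D (27) dx dy = 324.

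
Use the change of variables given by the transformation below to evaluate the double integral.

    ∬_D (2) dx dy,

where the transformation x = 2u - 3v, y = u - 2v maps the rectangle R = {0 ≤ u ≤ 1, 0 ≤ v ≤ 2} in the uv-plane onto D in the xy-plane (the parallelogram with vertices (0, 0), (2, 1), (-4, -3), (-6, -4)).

Compute the Jacobian determinant of (x, y) with respect to (u, v):

    ∂(x,y)/∂(u,v) = | 2  -3 | = (2)(-2) - (-3)(1) = -1.
                   | 1  -2 |

Its absolute value is |J| = 1 (the area scaling factor).

Substituting x = 2u - 3v, y = u - 2v into the integrand,

    2 → 2,

so the integral becomes

    ∬_R (2) · |J| du dv = ∫_0^1 ∫_0^2 (2) dv du.

Inner (v): 4.
Outer (u): 4.

Therefore ∬_D (2) dx dy = 4.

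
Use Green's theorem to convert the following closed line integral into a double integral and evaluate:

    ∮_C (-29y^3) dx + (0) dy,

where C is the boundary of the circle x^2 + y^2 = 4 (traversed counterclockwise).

Green's theorem converts the closed line integral into a double integral over the enclosed region D:

    ∮_C P dx + Q dy = ∬_D (∂Q/∂x - ∂P/∂y) dA.

Here P = -29y^3, Q = 0, so

    ∂Q/∂x = 0,    ∂P/∂y = -87y^2,
    ∂Q/∂x - ∂P/∂y = 87y^2.

D is the region x^2 + y^2 ≤ 4. Evaluating the double integral:

In polar coordinates (x = r cos θ, y = r sin θ, dA = r dr dθ) the integrand becomes 87r^2sin(θ)^2, so

    ∬_D (87y^2) dA = ∫_0^{2π} ∫_0^{2} (87r^2sin(θ)^2) · r dr dθ.

Inner (r from 0 to 2): 348sin(θ)^2.
Outer (θ from 0 to 2π): 348π.

Therefore ∮_C P dx + Q dy = 348π.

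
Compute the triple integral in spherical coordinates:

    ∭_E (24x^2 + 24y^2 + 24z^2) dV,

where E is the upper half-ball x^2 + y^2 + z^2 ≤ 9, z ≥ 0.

In spherical coordinates, x = ρ sin(φ) cos(θ), y = ρ sin(φ) sin(θ), z = ρ cos(φ), and dV = ρ^2 sin(φ) dρ dφ dθ.

The integrand becomes 24ρ^2, so

    ∭_E (24x^2 + 24y^2 + 24z^2) dV = ∫_{0}^{2π} ∫_{0}^{π/2} ∫_{0}^{3} (24ρ^2) · ρ^2 sin(φ) dρ dφ dθ.

Inner (ρ): 5832sin(φ)/5.
Middle (φ): 5832/5.
Outer (θ): 11664π/5.

Therefore the triple integral equals 11664π/5.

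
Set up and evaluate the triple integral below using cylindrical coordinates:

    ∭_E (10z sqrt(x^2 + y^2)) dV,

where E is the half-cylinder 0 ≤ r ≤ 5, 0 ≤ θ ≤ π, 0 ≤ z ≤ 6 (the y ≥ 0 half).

In cylindrical coordinates, x = r cos(θ), y = r sin(θ), z = z, and dV = r dr dθ dz.

The integrand becomes 10r z, so

    ∭_E (10z sqrt(x^2 + y^2)) dV = ∫_{0}^{π} ∫_{0}^{5} ∫_{0}^{6} (10r z) · r dz dr dθ.

Inner (z): 180r^2.
Middle (r from 0 to 5): 7500.
Outer (θ): 7500π.

Therefore the triple integral equals 7500π.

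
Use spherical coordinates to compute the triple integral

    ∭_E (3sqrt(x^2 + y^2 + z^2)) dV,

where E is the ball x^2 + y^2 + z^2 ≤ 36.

In spherical coordinates, x = ρ sin(φ) cos(θ), y = ρ sin(φ) sin(θ), z = ρ cos(φ), and dV = ρ^2 sin(φ) dρ dφ dθ.

The integrand becomes 3ρ, so

    ∭_E (3sqrt(x^2 + y^2 + z^2)) dV = ∫_{0}^{2π} ∫_{0}^{π} ∫_{0}^{6} (3ρ) · ρ^2 sin(φ) dρ dφ dθ.

Inner (ρ): 972sin(φ).
Middle (φ): 1944.
Outer (θ): 3888π.

Therefore the triple integral equals 3888π.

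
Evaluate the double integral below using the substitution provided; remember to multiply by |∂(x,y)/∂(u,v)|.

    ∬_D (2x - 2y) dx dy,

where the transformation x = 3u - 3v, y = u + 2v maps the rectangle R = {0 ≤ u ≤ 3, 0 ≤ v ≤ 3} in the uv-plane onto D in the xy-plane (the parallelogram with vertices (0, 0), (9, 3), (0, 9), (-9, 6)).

Compute the Jacobian determinant of (x, y) with respect to (u, v):

    ∂(x,y)/∂(u,v) = | 3  -3 | = (3)(2) - (-3)(1) = 9.
                   | 1  2 |

Its absolute value is |J| = 9 (the area scaling factor).

Substituting x = 3u - 3v, y = u + 2v into the integrand,

    2x - 2y → 4u - 10v,

so the integral becomes

    ∬_R (4u - 10v) · |J| du dv = ∫_0^3 ∫_0^3 (36u - 90v) dv du.

Inner (v): 108u - 405.
Outer (u): -729.

Therefore ∬_D (2x - 2y) dx dy = -729.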